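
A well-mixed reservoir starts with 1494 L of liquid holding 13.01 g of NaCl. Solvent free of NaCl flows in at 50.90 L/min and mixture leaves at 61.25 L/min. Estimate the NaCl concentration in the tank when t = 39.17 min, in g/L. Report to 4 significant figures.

0.001836 g/L

Let m(t) be the amount of NaCl. Volume: V(t) = V₀ + (Q_in − Q_out) t = 1494 − 10.3500 t; V(39.17) = 1088.59 L.
Solute balance: dm/dt = 0 − Q_out C = −Q_out m/V(t).
Separate: dm/m = −Q_out dt/V(t) ⇒ ln(m/m₀) = −(Q_out/(Q_in−Q_out)) ln(V/V₀).
m = m₀ (V₀/V)^(Q_out/(Q_in−Q_out)) = 13.01 × (1494/1088.59)^(-5.91787) = 1.99826 g.
C = m/V = 1.99826/1088.59 = 0.00183564 g/L.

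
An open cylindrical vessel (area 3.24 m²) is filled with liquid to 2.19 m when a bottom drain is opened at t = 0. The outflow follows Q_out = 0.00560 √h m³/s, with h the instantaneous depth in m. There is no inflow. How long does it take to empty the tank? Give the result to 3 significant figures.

1710 s

Accumulation of liquid (constant cross-section A): A dh/dt = −0.00560 √h.
This is separable: 2 d(√h)/dt = −0.00560/A, so √h = √h₀ − (0.00560/(2A)) t.
Tank is empty when √h = 0: t_empty = 2A√h₀/0.00560.
t_empty = 2·3.24·√2.19/0.00560 = 6.4800·1.4799/0.00560 = 1712.4 s.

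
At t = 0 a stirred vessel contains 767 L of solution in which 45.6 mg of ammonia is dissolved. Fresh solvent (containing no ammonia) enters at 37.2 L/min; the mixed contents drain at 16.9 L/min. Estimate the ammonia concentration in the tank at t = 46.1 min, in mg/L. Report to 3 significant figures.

0.0138 mg/L

Let m(t) be the amount of ammonia. Volume: V(t) = V₀ + (Q_in − Q_out) t = 767 + 20.300 t; V(46.1) = 1702.8 L.
Species balance (pure solvent in): dm/dt = −Q_out · m/V(t).
Separate: dm/m = −Q_out dt/V(t) ⇒ ln(m/m₀) = −(Q_out/(Q_in−Q_out)) ln(V/V₀).
m = m₀ (V₀/V)^(Q_out/(Q_in−Q_out)) = 45.6 × (767/1702.8)^(0.83251) = 23.475 mg.
C = m/V = 23.475/1702.8 = 0.013786 mg/L.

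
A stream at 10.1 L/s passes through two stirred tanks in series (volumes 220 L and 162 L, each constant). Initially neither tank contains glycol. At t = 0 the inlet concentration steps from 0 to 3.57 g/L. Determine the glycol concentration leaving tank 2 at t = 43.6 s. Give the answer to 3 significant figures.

2.40 g/L

Time constants: τᵢ = Vᵢ/Q for each well-mixed tank.
τ₁ = 220/10.1 = 21.782 s; τ₂ = 162/10.1 = 16.040 s.
Tank 1: C₁ = C_in(1 − e^(−t/τ₁)). Tank 2 (τ₁ ≠ τ₂): C₂ = C_in[1 − (τ₁ e^(−t/τ₁) − τ₂ e^(−t/τ₂))/(τ₁ − τ₂)].
At t = 43.6: e^(−t/τ₁) = 0.13511, e^(−t/τ₂) = 0.065989.
C₂ = 3.57·[1 − (21.782·0.13511 − 16.040·0.065989)/(5.7426)] = 3.57·0.67181 = 2.3984 g/L.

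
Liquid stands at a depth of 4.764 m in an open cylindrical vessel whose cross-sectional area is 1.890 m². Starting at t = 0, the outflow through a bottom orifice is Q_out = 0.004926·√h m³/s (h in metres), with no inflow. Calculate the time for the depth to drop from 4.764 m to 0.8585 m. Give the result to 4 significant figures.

A dh/dt = −Q_out = −0.004926 √h.
Separate and integrate: 2(√h − √h₀) = −(0.004926/A) t.
t = 2A(√h₀ − √h)/0.004926 = 2·1.890·(√4.764 − √0.8585)/0.004926
  = 3.78000 × (2.18266 − 0.926553) / 0.004926 = 963.882 s.

963.9 s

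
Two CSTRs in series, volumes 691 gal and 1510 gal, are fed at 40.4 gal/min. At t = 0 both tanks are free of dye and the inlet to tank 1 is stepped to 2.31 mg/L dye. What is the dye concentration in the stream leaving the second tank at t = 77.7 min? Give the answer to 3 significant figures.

1.80 mg/L

Each tank obeys Vᵢ dCᵢ/dt = Q(Cᵢ₋₁ − Cᵢ), so τᵢ = Vᵢ/Q.
τ₁ = 691/40.4 = 17.104 min; τ₂ = 1510/40.4 = 37.376 min.
Solving the cascade with C₁(0)=C₂(0)=0 gives C₂(t) = C_in[1 − (τ₁ e^(−t/τ₁) − τ₂ e^(−t/τ₂))/(τ₁ − τ₂)].
At t = 77.7: e^(−t/τ₁) = 0.010643, e^(−t/τ₂) = 0.12507.
C₂ = 2.31·[1 − (17.104·0.010643 − 37.376·0.12507)/(-20.272)] = 2.31·0.77838 = 1.7981 mg/L.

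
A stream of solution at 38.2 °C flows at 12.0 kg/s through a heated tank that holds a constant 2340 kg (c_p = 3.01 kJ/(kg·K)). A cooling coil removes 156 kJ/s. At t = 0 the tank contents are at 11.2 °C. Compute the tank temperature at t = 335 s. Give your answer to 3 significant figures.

M c_p dT/dt = ṁ c_p (T_in − T) − Q̇.
τ = M/ṁ = 195.00 s; T_ss = T_in − Q̇/(ṁ c_p) = 38.2 − 156/(12.0·3.01) = 33.881 °C.
Solution: T(t) = T_ss + (T₀ − T_ss) e^(−t/τ).
T(335) = 33.881 + (-22.681)·e^(−335/195.00) = 33.881 + (-22.681)·0.17943 = 29.811 °C.

29.8 °C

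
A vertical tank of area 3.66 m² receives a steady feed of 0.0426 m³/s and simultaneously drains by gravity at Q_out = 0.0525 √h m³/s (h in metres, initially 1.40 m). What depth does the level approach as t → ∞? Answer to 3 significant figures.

0.658 m

Level balance: A dh/dt = 0.0426 − 0.0525 √h. Setting dh/dt = 0:
Q_in = 0.0525 √h_ss ⇒ √h_ss = 0.0426/0.0525 = 0.81143.
h_ss = 0.81143² = 0.65842 m. (Since h₀ = 1.40 m > h_ss, the level will fall toward this value.)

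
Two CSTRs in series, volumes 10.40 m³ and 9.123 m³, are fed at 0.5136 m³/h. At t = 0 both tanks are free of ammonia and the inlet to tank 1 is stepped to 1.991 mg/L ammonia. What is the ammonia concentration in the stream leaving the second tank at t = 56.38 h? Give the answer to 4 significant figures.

Time constants: τᵢ = Vᵢ/Q for each well-mixed tank.
τ₁ = 10.40/0.5136 = 20.2492 h; τ₂ = 9.123/0.5136 = 17.7629 h.
Tank 1: C₁ = C_in(1 − e^(−t/τ₁)). Tank 2 (τ₁ ≠ τ₂): C₂ = C_in[1 − (τ₁ e^(−t/τ₁) − τ₂ e^(−t/τ₂))/(τ₁ − τ₂)].
At t = 56.38: e^(−t/τ₁) = 0.0617720, e^(−t/τ₂) = 0.0418342.
C₂ = 1.991·[1 − (20.2492·0.0617720 − 17.7629·0.0418342)/(2.48637)] = 1.991·0.795791 = 1.58442 mg/L.

1.584 mg/L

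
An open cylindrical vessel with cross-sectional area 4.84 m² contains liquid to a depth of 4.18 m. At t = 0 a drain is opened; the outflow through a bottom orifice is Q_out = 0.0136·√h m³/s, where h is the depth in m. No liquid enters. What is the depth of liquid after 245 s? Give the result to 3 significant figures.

With no inflow, A dh/dt = −0.0136 √h.
This is separable: 2 d(√h)/dt = −0.0136/A, so √h = √h₀ − (0.0136/(2A)) t.
√h = √4.18 − 0.0136·245/(2·4.84) = 2.0445 − 0.34421 = 1.7003.
h = 1.7003² = 2.8910 m.

2.89 m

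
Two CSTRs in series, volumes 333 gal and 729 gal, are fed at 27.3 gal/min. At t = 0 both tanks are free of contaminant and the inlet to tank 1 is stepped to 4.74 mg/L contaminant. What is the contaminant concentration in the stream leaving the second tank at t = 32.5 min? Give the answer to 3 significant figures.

Each tank obeys Vᵢ dCᵢ/dt = Q(Cᵢ₋₁ − Cᵢ), so τᵢ = Vᵢ/Q.
τ₁ = 333/27.3 = 12.198 min; τ₂ = 729/27.3 = 26.703 min.
Solving the cascade with C₁(0)=C₂(0)=0 gives C₂(t) = C_in[1 − (τ₁ e^(−t/τ₁) − τ₂ e^(−t/τ₂))/(τ₁ − τ₂)].
At t = 32.5: e^(−t/τ₁) = 0.069640, e^(−t/τ₂) = 0.29609.
C₂ = 4.74·[1 − (12.198·0.069640 − 26.703·0.29609)/(-14.505)] = 4.74·0.51348 = 2.4339 mg/L.

2.43 mg/L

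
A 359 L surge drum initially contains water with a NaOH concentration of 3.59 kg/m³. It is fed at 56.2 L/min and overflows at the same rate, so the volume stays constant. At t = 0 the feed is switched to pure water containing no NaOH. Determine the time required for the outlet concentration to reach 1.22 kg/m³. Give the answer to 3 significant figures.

6.89 min

Transient balance on the dissolved component: V dC/dt = Q(C_in − C), so τ = V/Q = 6.3879 min.
C(t) = C_in + (C₀ − C_in) e^(−t/τ). Set C = 1.22 and solve for t:
e^(−t/τ) = (C − C_in)/(C₀ − C_in) = (1.22 − 0)/(3.59 − 0) = 0.33983
t = −τ ln(…) = 6.3879 × 1.0793 = 6.8945 min.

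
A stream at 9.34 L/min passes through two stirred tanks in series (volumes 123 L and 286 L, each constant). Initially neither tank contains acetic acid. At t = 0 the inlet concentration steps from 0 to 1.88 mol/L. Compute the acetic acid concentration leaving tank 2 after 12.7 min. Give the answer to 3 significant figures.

Species balance on tank i: dCᵢ/dt = (Cᵢ₋₁ − Cᵢ)/τᵢ with τᵢ = Vᵢ/Q.
τ₁ = 123/9.34 = 13.169 min; τ₂ = 286/9.34 = 30.621 min.
Tank 1: C₁ = C_in(1 − e^(−t/τ₁)). Tank 2 (τ₁ ≠ τ₂): C₂ = C_in[1 − (τ₁ e^(−t/τ₁) − τ₂ e^(−t/τ₂))/(τ₁ − τ₂)].
At t = 12.7: e^(−t/τ₁) = 0.38122, e^(−t/τ₂) = 0.66051.
C₂ = 1.88·[1 − (13.169·0.38122 − 30.621·0.66051)/(-17.452)] = 1.88·0.12874 = 0.24204 mol/L.

0.242 mol/L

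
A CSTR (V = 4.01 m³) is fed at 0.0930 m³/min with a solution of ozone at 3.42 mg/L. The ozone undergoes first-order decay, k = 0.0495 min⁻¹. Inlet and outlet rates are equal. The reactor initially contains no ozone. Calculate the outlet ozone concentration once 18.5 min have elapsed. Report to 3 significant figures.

V dC/dt = Q(C_in − C) − k V C.
This is linear with rate a = Q/V + k = 0.072692 min⁻¹.
C_ss = Q C_in/(Q + kV) = 1.0911 mg/L; C(t) = C_ss + (C₀ − C_ss) e^(−a t).
C(18.5) = 1.0911 + (-1.0911)·e^(−0.072692·18.5) = 1.0911 + (-1.0911)·0.26059 = 0.80679 mg/L.

0.807 mg/L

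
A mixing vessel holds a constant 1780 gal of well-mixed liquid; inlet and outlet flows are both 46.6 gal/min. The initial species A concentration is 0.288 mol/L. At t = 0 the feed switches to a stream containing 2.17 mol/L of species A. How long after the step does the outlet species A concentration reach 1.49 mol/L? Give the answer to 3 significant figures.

Species balance: V dC/dt = Q(C_in − C) ⇒ τ = V/Q = 38.197 min.
C(t) = C_in + (C₀ − C_in) e^(−t/τ). Set C = 1.49 and solve for t:
e^(−t/τ) = (C − C_in)/(C₀ − C_in) = (1.49 − 2.17)/(0.288 − 2.17) = 0.36132
t = −τ ln(…) = 38.197 × 1.0180 = 38.885 min.

38.9 min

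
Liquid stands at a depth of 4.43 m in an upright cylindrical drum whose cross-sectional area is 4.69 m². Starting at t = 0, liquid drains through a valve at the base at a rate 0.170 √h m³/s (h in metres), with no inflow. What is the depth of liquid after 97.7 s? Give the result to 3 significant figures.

0.112 m

A dh/dt = −Q_out = −0.170 √h.
Separate and integrate: 2(√h − √h₀) = −(0.170/A) t.
√h = √4.43 − 0.170·97.7/(2·4.69) = 2.1048 − 1.7707 = 0.33407.
h = 0.33407² = 0.11161 m.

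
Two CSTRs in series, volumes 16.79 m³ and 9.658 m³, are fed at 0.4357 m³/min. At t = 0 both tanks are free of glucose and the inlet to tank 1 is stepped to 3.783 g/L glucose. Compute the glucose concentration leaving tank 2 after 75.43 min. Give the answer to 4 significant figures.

2.696 g/L

Each tank obeys Vᵢ dCᵢ/dt = Q(Cᵢ₋₁ − Cᵢ), so τᵢ = Vᵢ/Q.
τ₁ = 16.79/0.4357 = 38.5357 min; τ₂ = 9.658/0.4357 = 22.1666 min.
Tank 1: C₁ = C_in(1 − e^(−t/τ₁)). Tank 2 (τ₁ ≠ τ₂): C₂ = C_in[1 − (τ₁ e^(−t/τ₁) − τ₂ e^(−t/τ₂))/(τ₁ − τ₂)].
At t = 75.43: e^(−t/τ₁) = 0.141224, e^(−t/τ₂) = 0.0332779.
C₂ = 3.783·[1 − (38.5357·0.141224 − 22.1666·0.0332779)/(16.3691)] = 3.783·0.712597 = 2.69575 g/L.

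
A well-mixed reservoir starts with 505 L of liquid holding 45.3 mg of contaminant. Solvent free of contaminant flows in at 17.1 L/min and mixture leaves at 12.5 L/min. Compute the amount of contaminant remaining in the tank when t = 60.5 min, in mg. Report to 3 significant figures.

13.7 mg

Let m(t) be the amount of contaminant. Volume: V(t) = V₀ + (Q_in − Q_out) t = 505 + 4.6000 t; V(60.5) = 783.30 L.
No contaminant enters, so dm/dt = −Q_out · (m/V).
dm/m = −Q_out dt/(V₀ + 4.6000 t); integrating gives ln(m/m₀) = −(Q_out/(Q_in−Q_out)) ln(V/V₀).
m = m₀ (V₀/V)^(Q_out/(Q_in−Q_out)) = 45.3 × (505/783.30)^(2.7174) = 13.742 mg.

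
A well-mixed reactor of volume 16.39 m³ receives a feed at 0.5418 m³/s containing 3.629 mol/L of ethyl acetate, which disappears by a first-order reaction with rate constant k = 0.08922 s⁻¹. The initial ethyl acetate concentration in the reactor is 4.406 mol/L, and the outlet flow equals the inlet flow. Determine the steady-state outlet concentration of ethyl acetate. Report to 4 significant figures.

Species balance: V dC/dt = Q C_in − Q C − k V C.
Steady state (dC/dt = 0): C_ss = Q C_in/(Q + kV) = C_in/(1 + kV/Q).
C_ss = 0.5418·3.629/(0.5418 + 0.08922·16.39) = 1.96619/2.00412 = 0.981077 mol/L.

0.9811 mol/L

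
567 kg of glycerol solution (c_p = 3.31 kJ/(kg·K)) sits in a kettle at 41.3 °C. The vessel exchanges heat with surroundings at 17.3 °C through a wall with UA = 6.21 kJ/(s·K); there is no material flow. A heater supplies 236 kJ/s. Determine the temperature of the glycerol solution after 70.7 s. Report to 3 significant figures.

44.2 °C

Lumped-capacitance energy balance: M c_p dT/dt = UA(T_amb − T) + Q̇.
dT/dt = (T_ss − T)/τ with T_ss = T_amb + Q̇/UA = 17.3 + 236/6.21 = 55.303 °C, τ = M c_p/UA = 567·3.31/6.21 = 302.22 s.
Integrating: T(t) = T_ss + (T₀ − T_ss) e^(−t/τ).
T(70.7) = 55.303 + (-14.003)·0.79141 = 44.221 °C.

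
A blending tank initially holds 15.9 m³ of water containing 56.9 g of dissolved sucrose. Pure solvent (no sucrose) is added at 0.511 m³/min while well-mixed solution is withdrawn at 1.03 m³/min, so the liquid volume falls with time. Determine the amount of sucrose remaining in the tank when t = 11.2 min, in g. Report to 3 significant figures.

Let m(t) be the amount of sucrose. Volume: V(t) = V₀ + (Q_in − Q_out) t = 15.9 − 0.51900 t; V(11.2) = 10.087 m³.
No sucrose enters, so dm/dt = −Q_out · (m/V).
dm/m = −Q_out dt/(V₀ − 0.51900 t); integrating gives ln(m/m₀) = −(Q_out/(Q_in−Q_out)) ln(V/V₀).
m = m₀ (V₀/V)^(Q_out/(Q_in−Q_out)) = 56.9 × (15.9/10.087)^(-1.9846) = 23.062 g.

23.1 g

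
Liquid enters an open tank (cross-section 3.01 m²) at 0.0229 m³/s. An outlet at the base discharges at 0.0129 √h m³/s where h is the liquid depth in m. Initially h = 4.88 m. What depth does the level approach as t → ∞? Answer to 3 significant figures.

Accumulation of liquid (constant cross-section A): A dh/dt = Q_in − 0.0129 √h. At steady state dh/dt = 0:
Q_in = 0.0129 √h_ss ⇒ √h_ss = 0.0229/0.0129 = 1.7752.
h_ss = 1.7752² = 3.1513 m. (Since h₀ = 4.88 m > h_ss, the level will fall toward this value.)

3.15 m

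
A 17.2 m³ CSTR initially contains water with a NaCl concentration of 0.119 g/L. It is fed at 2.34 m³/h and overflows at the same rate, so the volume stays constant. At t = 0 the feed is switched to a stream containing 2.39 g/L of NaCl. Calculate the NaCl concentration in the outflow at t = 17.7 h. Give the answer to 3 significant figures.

2.19 g/L

Unsteady species balance (constant V, well mixed): V dC/dt = Q(C_in − C).
Rewrite as dC/dt + C/τ = C_in/τ, τ = V/Q = 7.3504 h.
This is linear first-order; C(t) = C_in + (C₀ − C_in) e^(−t/τ).
C(17.7) = 2.39 + (0.119 − 2.39)·e^(−17.7/7.3504) = 2.39 + (-2.2710)·0.089993 = 2.1856 g/L.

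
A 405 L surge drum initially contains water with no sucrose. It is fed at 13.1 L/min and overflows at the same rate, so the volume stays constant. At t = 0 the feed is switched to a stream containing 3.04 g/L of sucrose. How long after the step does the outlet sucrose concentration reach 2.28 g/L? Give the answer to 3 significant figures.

Accumulation = in − out for the solute gives V dC/dt = Q(C_in − C), so τ = V/Q = 30.916 min.
C(t) = C_in + (C₀ − C_in) e^(−t/τ). Set C = 2.28 and solve for t:
e^(−t/τ) = (C − C_in)/(C₀ − C_in) = (2.28 − 3.04)/(0 − 3.04) = 0.25000
t = −τ ln(…) = 30.916 × 1.3863 = 42.859 min.

42.9 min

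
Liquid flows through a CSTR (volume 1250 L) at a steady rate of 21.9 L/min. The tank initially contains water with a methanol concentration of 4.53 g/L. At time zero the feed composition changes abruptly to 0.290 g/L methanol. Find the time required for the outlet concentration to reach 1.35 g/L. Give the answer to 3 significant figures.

Species balance: V dC/dt = Q(C_in − C) ⇒ τ = V/Q = 57.078 min.
C(t) = C_in + (C₀ − C_in) e^(−t/τ). Set C = 1.35 and solve for t:
e^(−t/τ) = (C − C_in)/(C₀ − C_in) = (1.35 − 0.290)/(4.53 − 0.290) = 0.25000
t = −τ ln(…) = 57.078 × 1.3863 = 79.126 min.

79.1 min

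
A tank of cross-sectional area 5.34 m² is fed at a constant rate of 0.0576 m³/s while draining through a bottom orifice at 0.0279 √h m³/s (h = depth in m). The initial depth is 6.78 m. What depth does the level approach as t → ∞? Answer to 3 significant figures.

A dh/dt = Q_in − 0.0279 √h. Steady state requires inflow = outflow:
Q_in = 0.0279 √h_ss ⇒ √h_ss = 0.0576/0.0279 = 2.0645.
h_ss = 2.0645² = 4.2622 m. (Since h₀ = 6.78 m > h_ss, the level will fall toward this value.)

4.26 m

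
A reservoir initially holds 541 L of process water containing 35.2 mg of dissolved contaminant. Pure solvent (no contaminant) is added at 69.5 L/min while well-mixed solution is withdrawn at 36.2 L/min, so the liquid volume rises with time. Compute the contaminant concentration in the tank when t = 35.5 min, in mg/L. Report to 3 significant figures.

0.00580 mg/L

Let m(t) be the amount of contaminant. Volume: V(t) = V₀ + (Q_in − Q_out) t = 541 + 33.300 t; V(35.5) = 1723.1 L.
Solute balance: dm/dt = 0 − Q_out C = −Q_out m/V(t).
Separate: dm/m = −Q_out dt/V(t) ⇒ ln(m/m₀) = −(Q_out/(Q_in−Q_out)) ln(V/V₀).
m = m₀ (V₀/V)^(Q_out/(Q_in−Q_out)) = 35.2 × (541/1723.1)^(1.0871) = 9.9908 mg.
C = m/V = 9.9908/1723.1 = 0.0057980 mg/L.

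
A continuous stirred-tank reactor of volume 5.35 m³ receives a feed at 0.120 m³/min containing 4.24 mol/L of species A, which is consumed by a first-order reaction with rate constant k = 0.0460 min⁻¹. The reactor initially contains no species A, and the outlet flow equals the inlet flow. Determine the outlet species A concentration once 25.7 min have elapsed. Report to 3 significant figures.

1.15 mol/L

Accumulation = in − out − consumed: V dC/dt = Q C_in − Q C − k V C.
dC/dt = (Q/V) C_in − (Q/V + k) C; effective rate a = Q/V + k = 0.022430 + 0.0460 = 0.068430 min⁻¹.
C_ss = Q C_in/(Q + kV) = 1.3898 mol/L; C(t) = C_ss + (C₀ − C_ss) e^(−a t).
C(25.7) = 1.3898 + (-1.3898)·e^(−0.068430·25.7) = 1.3898 + (-1.3898)·0.17228 = 1.1504 mol/L.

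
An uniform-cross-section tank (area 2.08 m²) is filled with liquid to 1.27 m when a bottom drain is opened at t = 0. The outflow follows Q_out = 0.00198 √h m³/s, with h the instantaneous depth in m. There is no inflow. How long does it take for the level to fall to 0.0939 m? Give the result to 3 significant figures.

Volume balance on the tank: A dh/dt = −0.00198 √h.
Separate and integrate: 2(√h − √h₀) = −(0.00198/A) t.
t = 2A(√h₀ − √h)/0.00198 = 2·2.08·(√1.27 − √0.0939)/0.00198
  = 4.1600 × (1.1269 − 0.30643) / 0.00198 = 1723.9 s.

1720 s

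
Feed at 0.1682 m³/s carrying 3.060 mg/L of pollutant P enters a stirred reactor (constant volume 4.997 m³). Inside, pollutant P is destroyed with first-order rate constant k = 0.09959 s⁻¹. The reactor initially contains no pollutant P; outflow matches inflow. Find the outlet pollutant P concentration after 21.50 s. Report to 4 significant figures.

0.7289 mg/L

Species balance: V dC/dt = Q C_in − Q C − k V C.
dC/dt = (Q/V) C_in − (Q/V + k) C; effective rate a = Q/V + k = 0.0336602 + 0.09959 = 0.133250 s⁻¹.
C_ss = Q C_in/(Q + kV) = 0.772983 mg/L; C(t) = C_ss + (C₀ − C_ss) e^(−a t).
C(21.50) = 0.772983 + (-0.772983)·e^(−0.133250·21.50) = 0.772983 + (-0.772983)·0.0569900 = 0.728931 mg/L.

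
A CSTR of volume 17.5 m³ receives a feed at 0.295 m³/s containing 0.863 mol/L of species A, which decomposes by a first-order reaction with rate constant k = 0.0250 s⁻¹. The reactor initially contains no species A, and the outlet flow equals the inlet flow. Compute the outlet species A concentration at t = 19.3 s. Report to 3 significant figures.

0.193 mol/L

Species balance: V dC/dt = Q C_in − Q C − k V C.
dC/dt = (Q/V) C_in − (Q/V + k) C; effective rate a = Q/V + k = 0.016857 + 0.0250 = 0.041857 s⁻¹.
C_ss = Q C_in/(Q + kV) = 0.34756 mol/L; C(t) = C_ss + (C₀ − C_ss) e^(−a t).
C(19.3) = 0.34756 + (-0.34756)·e^(−0.041857·19.3) = 0.34756 + (-0.34756)·0.44582 = 0.19261 mol/L.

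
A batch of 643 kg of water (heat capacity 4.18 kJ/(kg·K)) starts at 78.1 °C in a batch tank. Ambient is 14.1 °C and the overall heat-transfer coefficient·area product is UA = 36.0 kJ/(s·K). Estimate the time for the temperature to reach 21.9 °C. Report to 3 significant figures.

Lumped-capacitance energy balance: M c_p dT/dt = UA(T_amb − T).
τ = M c_p/UA = 74.659 s; T_ss = T_amb = 14.100 °C.
T(t) = T_ss + (T₀ − T_ss)e^(−t/τ); set T = 21.9:
t = −τ ln[(T − T_ss)/(T₀ − T_ss)] = −74.659 · ln(0.12187) = 157.14 s.

157 s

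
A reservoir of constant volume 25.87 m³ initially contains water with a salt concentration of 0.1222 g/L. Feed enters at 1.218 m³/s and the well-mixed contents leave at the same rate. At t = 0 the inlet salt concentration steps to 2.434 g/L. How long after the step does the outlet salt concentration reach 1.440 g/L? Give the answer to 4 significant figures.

Species balance on the tank: V dC/dt = Q(C_in − C), so τ = V/Q = 21.2397 s.
C(t) = C_in + (C₀ − C_in) e^(−t/τ). Set C = 1.440 and solve for t:
e^(−t/τ) = (C − C_in)/(C₀ − C_in) = (1.440 − 2.434)/(0.1222 − 2.434) = 0.429968
t = −τ ln(…) = 21.2397 × 0.844045 = 17.9273 s.

17.93 s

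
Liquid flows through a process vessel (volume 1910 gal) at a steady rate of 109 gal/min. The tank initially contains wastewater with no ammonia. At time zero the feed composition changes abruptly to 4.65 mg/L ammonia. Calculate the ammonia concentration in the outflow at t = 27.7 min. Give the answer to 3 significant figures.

3.69 mg/L

Species balance on the tank: V dC/dt = Q(C_in − C).
Time constant τ = V/Q = 1910/109 = 17.523 min.
Solution: C(t) = C_in + (C₀ − C_in) e^(−t/τ).
C(27.7) = 4.65 + (0 − 4.65)·e^(−27.7/17.523) = 4.65 + (-4.6500)·0.20581 = 3.6930 mg/L.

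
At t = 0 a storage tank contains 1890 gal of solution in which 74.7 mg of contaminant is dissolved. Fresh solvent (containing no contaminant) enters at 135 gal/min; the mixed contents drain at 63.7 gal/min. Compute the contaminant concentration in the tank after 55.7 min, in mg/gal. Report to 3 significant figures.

Total volume: dV/dt = Q_in − Q_out = 71.300 gal/min, so V(t) = 1890 + 71.300 t and V(55.7) = 5861.4 gal.
Species balance (pure solvent in): dm/dt = −Q_out · m/V(t).
Separate: dm/m = −Q_out dt/V(t) ⇒ ln(m/m₀) = −(Q_out/(Q_in−Q_out)) ln(V/V₀).
m = m₀ (V₀/V)^(Q_out/(Q_in−Q_out)) = 74.7 × (1890/5861.4)^(0.89341) = 27.175 mg.
C = m/V = 27.175/5861.4 = 0.0046363 mg/gal.

0.00464 mg/gal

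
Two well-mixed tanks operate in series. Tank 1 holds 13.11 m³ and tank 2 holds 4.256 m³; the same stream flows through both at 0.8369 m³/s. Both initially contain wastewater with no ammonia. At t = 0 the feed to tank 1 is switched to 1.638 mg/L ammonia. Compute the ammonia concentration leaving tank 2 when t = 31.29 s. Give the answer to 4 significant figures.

Each tank obeys Vᵢ dCᵢ/dt = Q(Cᵢ₋₁ − Cᵢ), so τᵢ = Vᵢ/Q.
τ₁ = 13.11/0.8369 = 15.6650 s; τ₂ = 4.256/0.8369 = 5.08543 s.
Tank 1: C₁ = C_in(1 − e^(−t/τ₁)). Tank 2 (τ₁ ≠ τ₂): C₂ = C_in[1 − (τ₁ e^(−t/τ₁) − τ₂ e^(−t/τ₂))/(τ₁ − τ₂)].
At t = 31.29: e^(−t/τ₁) = 0.135681, e^(−t/τ₂) = 0.00212737.
C₂ = 1.638·[1 − (15.6650·0.135681 − 5.08543·0.00212737)/(10.5795)] = 1.638·0.800122 = 1.31060 mg/L.

1.311 mg/L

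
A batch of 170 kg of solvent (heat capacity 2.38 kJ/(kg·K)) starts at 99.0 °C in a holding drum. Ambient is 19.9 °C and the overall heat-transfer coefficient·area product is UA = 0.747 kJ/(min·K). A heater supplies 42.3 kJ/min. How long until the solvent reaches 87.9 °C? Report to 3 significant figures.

369 min

First-law balance (no shaft work): M c_p dT/dt = −UA(T − T_amb) + Q̇.
τ = M c_p/UA = 541.63 min; T_ss = T_amb + Q̇/UA = 19.9 + 42.3/0.747 = 76.527 °C.
T(t) = T_ss + (T₀ − T_ss)e^(−t/τ); set T = 87.9:
t = −τ ln[(T − T_ss)/(T₀ − T_ss)] = −541.63 · ln(0.50608) = 368.88 min.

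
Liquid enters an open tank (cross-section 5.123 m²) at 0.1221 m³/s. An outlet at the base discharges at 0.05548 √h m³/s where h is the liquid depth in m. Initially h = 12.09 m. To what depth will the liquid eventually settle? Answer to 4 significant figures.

4.843 m

A dh/dt = Q_in − 0.05548 √h. Steady state requires inflow = outflow:
Q_in = 0.05548 √h_ss ⇒ √h_ss = 0.1221/0.05548 = 2.20079.
h_ss = 2.20079² = 4.84349 m. (Since h₀ = 12.09 m > h_ss, the level will fall toward this value.)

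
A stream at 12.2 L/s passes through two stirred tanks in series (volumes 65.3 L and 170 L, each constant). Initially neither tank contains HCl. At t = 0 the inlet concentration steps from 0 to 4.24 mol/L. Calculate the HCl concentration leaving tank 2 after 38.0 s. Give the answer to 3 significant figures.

3.79 mol/L

Species balance on tank i: dCᵢ/dt = (Cᵢ₋₁ − Cᵢ)/τᵢ with τᵢ = Vᵢ/Q.
τ₁ = 65.3/12.2 = 5.3525 s; τ₂ = 170/12.2 = 13.934 s.
Tank 1: C₁ = C_in(1 − e^(−t/τ₁)). Tank 2 (τ₁ ≠ τ₂): C₂ = C_in[1 − (τ₁ e^(−t/τ₁) − τ₂ e^(−t/τ₂))/(τ₁ − τ₂)].
At t = 38.0: e^(−t/τ₁) = 0.00082548, e^(−t/τ₂) = 0.065411.
C₂ = 4.24·[1 − (5.3525·0.00082548 − 13.934·0.065411)/(-8.5820)] = 4.24·0.89431 = 3.7919 mol/L.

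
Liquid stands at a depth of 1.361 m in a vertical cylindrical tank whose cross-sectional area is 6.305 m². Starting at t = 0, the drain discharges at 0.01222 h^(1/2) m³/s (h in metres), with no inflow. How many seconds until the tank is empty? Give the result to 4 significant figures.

With no inflow, A dh/dt = −0.01222 √h.
Separate and integrate: 2(√h − √h₀) = −(0.01222/A) t.
Tank is empty when √h = 0: t_empty = 2A√h₀/0.01222.
t_empty = 2·6.305·√1.361/0.01222 = 12.6100·1.16662/0.01222 = 1203.85 s.

1204 s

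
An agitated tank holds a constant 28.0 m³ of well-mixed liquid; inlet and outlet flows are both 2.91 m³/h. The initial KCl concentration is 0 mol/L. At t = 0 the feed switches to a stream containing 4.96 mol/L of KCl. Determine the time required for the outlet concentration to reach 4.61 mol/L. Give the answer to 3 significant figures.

Species balance: V dC/dt = Q(C_in − C) ⇒ τ = V/Q = 9.6220 h.
C(t) = C_in + (C₀ − C_in) e^(−t/τ). Set C = 4.61 and solve for t:
e^(−t/τ) = (C − C_in)/(C₀ − C_in) = (4.61 − 4.96)/(0 − 4.96) = 0.070565
t = −τ ln(…) = 9.6220 × 2.6512 = 25.510 h.

25.5 h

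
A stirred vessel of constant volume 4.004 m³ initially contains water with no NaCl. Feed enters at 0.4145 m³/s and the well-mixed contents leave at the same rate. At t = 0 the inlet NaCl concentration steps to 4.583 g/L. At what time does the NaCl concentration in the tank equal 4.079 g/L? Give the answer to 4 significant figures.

Species balance on the tank: V dC/dt = Q(C_in − C), so τ = V/Q = 9.65983 s.
C(t) = C_in + (C₀ − C_in) e^(−t/τ). Set C = 4.079 and solve for t:
e^(−t/τ) = (C − C_in)/(C₀ − C_in) = (4.079 − 4.583)/(0 − 4.583) = 0.109972
t = −τ ln(…) = 9.65983 × 2.20753 = 21.3244 s.

21.32 s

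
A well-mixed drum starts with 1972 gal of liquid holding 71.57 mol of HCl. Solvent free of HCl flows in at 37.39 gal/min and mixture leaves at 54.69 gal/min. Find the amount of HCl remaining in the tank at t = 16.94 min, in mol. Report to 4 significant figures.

43.04 mol

Let m(t) be the amount of HCl. Volume: V(t) = V₀ + (Q_in − Q_out) t = 1972 − 17.3000 t; V(16.94) = 1678.94 gal.
Species balance (pure solvent in): dm/dt = −Q_out · m/V(t).
Separate: dm/m = −Q_out dt/V(t) ⇒ ln(m/m₀) = −(Q_out/(Q_in−Q_out)) ln(V/V₀).
m = m₀ (V₀/V)^(Q_out/(Q_in−Q_out)) = 71.57 × (1972/1678.94)^(-3.16127) = 43.0374 mol.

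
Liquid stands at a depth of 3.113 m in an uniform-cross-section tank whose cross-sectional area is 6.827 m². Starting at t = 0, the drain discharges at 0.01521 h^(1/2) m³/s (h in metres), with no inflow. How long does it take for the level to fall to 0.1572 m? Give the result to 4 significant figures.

A dh/dt = −Q_out = −0.01521 √h.
This is separable: 2 d(√h)/dt = −0.01521/A, so √h = √h₀ − (0.01521/(2A)) t.
t = 2A(√h₀ − √h)/0.01521 = 2·6.827·(√3.113 − √0.1572)/0.01521
  = 13.6540 × (1.76437 − 0.396485) / 0.01521 = 1227.95 s.

1228 s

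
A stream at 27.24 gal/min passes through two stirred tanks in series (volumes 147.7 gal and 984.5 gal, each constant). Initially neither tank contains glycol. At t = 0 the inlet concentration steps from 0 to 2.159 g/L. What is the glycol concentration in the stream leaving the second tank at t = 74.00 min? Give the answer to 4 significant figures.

Time constants: τᵢ = Vᵢ/Q for each well-mixed tank.
τ₁ = 147.7/27.24 = 5.42217 min; τ₂ = 984.5/27.24 = 36.1417 min.
Tank 1: C₁ = C_in(1 − e^(−t/τ₁)). Tank 2 (τ₁ ≠ τ₂): C₂ = C_in[1 − (τ₁ e^(−t/τ₁) − τ₂ e^(−t/τ₂))/(τ₁ − τ₂)].
At t = 74.00: e^(−t/τ₁) = 1.18275e-06, e^(−t/τ₂) = 0.129058.
C₂ = 2.159·[1 − (5.42217·1.18275e-06 − 36.1417·0.129058)/(-30.7195)] = 2.159·0.848163 = 1.83118 g/L.

1.831 g/L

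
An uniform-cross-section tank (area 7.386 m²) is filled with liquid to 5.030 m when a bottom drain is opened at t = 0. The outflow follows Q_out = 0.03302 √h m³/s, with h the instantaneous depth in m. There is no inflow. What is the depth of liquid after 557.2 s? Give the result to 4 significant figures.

Volume balance on the tank: A dh/dt = −0.03302 √h.
Separate and integrate: 2(√h − √h₀) = −(0.03302/A) t.
√h = √5.030 − 0.03302·557.2/(2·7.386) = 2.24277 − 1.24551 = 0.997251.
h = 0.997251² = 0.994510 m.

0.9945 m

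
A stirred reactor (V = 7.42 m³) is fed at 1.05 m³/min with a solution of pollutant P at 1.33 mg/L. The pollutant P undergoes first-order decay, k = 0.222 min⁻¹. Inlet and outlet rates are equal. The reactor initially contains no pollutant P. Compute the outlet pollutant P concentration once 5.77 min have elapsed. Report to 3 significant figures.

0.454 mg/L

V dC/dt = Q(C_in − C) − k V C.
This is linear with rate a = Q/V + k = 0.36351 min⁻¹.
C_ss = Q C_in/(Q + kV) = 0.51775 mg/L; C(t) = C_ss + (C₀ − C_ss) e^(−a t).
C(5.77) = 0.51775 + (-0.51775)·e^(−0.36351·5.77) = 0.51775 + (-0.51775)·0.12277 = 0.45419 mg/L.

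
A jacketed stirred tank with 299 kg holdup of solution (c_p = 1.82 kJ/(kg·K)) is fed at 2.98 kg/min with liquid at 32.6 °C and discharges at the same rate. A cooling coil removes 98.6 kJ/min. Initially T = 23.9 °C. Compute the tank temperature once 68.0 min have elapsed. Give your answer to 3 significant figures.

First-law balance (no shaft work): M c_p dT/dt = ṁ c_p (T_in − T) − 98.6.
τ = M/ṁ = 100.34 min; T_ss = T_in − Q̇/(ṁ c_p) = 32.6 − 98.6/(2.98·1.82) = 14.420 °C.
T approaches T_ss exponentially: T(t) = T_ss + (T₀ − T_ss) e^(−t/τ).
T(68.0) = 14.420 + (9.4798)·e^(−68.0/100.34) = 14.420 + (9.4798)·0.50777 = 19.234 °C.

19.2 °C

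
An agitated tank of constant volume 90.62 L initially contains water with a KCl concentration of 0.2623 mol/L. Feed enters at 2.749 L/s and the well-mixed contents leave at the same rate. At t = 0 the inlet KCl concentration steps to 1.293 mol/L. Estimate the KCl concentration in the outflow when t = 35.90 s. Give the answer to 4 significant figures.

Accumulation = in − out for the solute gives V dC/dt = Q(C_in − C).
So dC/dt = (C_in − C)/τ with τ = V/Q = 90.62/2.749 = 32.9647 s.
This is linear first-order; C(t) = C_in + (C₀ − C_in) e^(−t/τ).
C(35.90) = 1.293 + (0.2623 − 1.293)·e^(−35.90/32.9647) = 1.293 + (-1.03070)·0.336538 = 0.946130 mol/L.

0.9461 mol/L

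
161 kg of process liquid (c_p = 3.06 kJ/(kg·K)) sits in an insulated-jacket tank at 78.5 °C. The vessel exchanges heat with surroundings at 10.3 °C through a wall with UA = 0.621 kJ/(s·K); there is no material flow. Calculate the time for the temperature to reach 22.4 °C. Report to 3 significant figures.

Energy balance: M c_p dT/dt = −UA(T − T_amb).
τ = M c_p/UA = 793.33 s; T_ss = T_amb = 10.300 °C.
T(t) = T_ss + (T₀ − T_ss)e^(−t/τ); set T = 22.4:
t = −τ ln[(T − T_ss)/(T₀ − T_ss)] = −793.33 · ln(0.17742) = 1371.9 s.

1370 s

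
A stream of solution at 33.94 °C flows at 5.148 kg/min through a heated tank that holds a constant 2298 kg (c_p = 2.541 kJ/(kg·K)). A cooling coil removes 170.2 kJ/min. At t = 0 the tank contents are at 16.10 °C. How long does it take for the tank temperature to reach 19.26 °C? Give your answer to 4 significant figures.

M c_p dT/dt = ṁ c_p (T_in − T) − Q̇.
τ = M/ṁ = 446.387 min; T_ss = T_in − Q̇/(ṁ c_p) = 20.9288 °C.
T(t) = T_ss + (T₀ − T_ss) e^(−t/τ). Set T = 19.26:
e^(−t/τ) = (19.26 − 20.9288)/(16.10 − 20.9288) = 0.345597
t = −446.387 · ln(0.345597) = 474.278 min.

474.3 min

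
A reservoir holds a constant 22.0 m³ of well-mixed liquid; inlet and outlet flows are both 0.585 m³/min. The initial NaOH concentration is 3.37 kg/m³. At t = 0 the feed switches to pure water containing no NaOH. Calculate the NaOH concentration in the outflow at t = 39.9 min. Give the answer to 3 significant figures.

Mass balance on the solute (V constant): V dC/dt = Q(C_in − C).
So dC/dt = (C_in − C)/τ with τ = V/Q = 22.0/0.585 = 37.607 min.
Solution: C(t) = C_in + (C₀ − C_in) e^(−t/τ).
C(39.9) = 0 + (3.37 − 0)·e^(−39.9/37.607) = 0 + (3.3700)·0.34612 = 1.1664 kg/m³.

1.17 kg/m³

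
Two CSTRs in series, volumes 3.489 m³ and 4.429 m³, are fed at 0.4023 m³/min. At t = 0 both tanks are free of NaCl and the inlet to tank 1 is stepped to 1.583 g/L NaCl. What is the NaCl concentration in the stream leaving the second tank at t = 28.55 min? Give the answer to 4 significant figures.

1.244 g/L

Time constants: τᵢ = Vᵢ/Q for each well-mixed tank.
τ₁ = 3.489/0.4023 = 8.67263 min; τ₂ = 4.429/0.4023 = 11.0092 min.
Tank 1: C₁ = C_in(1 − e^(−t/τ₁)). Tank 2 (τ₁ ≠ τ₂): C₂ = C_in[1 − (τ₁ e^(−t/τ₁) − τ₂ e^(−t/τ₂))/(τ₁ − τ₂)].
At t = 28.55: e^(−t/τ₁) = 0.0371807, e^(−t/τ₂) = 0.0747739.
C₂ = 1.583·[1 − (8.67263·0.0371807 − 11.0092·0.0747739)/(-2.33656)] = 1.583·0.785691 = 1.24375 g/L.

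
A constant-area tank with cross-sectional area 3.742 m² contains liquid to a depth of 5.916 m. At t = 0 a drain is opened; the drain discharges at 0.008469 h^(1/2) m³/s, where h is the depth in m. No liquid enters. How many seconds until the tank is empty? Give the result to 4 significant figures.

2149 s

Unsteady balance on liquid volume: A dh/dt = −0.008469 √h.
∫ h^(−1/2) dh = −(0.008469/A) ∫ dt, giving 2√h = 2√h₀ − (0.008469/A) t.
Tank is empty when √h = 0: t_empty = 2A√h₀/0.008469.
t_empty = 2·3.742·√5.916/0.008469 = 7.48400·2.43228/0.008469 = 2149.39 s.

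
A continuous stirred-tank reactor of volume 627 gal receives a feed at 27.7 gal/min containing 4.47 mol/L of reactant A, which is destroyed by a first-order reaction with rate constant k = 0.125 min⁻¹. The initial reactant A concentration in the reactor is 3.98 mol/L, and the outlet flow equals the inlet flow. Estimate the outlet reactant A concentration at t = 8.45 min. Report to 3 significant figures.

V dC/dt = Q(C_in − C) − k V C.
dC/dt = (Q/V) C_in − (Q/V + k) C; effective rate a = Q/V + k = 0.044179 + 0.125 = 0.16918 min⁻¹.
C_ss = Q C_in/(Q + kV) = 1.1673 mol/L; C(t) = C_ss + (C₀ − C_ss) e^(−a t).
C(8.45) = 1.1673 + (2.8127)·e^(−0.16918·8.45) = 1.1673 + (2.8127)·0.23941 = 1.8407 mol/L.

1.84 mol/L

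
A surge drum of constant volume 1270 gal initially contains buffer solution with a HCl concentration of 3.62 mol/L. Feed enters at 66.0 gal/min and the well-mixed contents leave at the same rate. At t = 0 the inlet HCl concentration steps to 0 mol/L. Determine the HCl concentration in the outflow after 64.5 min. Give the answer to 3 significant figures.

Unsteady species balance (constant V, well mixed): V dC/dt = Q(C_in − C).
Rewrite as dC/dt + C/τ = C_in/τ, τ = V/Q = 19.242 min.
C approaches C_in exponentially: C(t) = C_in + (C₀ − C_in) e^(−t/τ).
C(64.5) = 0 + (3.62 − 0)·e^(−64.5/19.242) = 0 + (3.6200)·0.035015 = 0.12676 mol/L.

0.127 mol/L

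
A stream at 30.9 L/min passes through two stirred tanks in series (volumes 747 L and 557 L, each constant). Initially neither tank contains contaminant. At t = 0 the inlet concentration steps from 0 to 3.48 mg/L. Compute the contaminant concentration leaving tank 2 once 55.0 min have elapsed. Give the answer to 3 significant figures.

Species balance on tank i: dCᵢ/dt = (Cᵢ₋₁ − Cᵢ)/τᵢ with τᵢ = Vᵢ/Q.
τ₁ = 747/30.9 = 24.175 min; τ₂ = 557/30.9 = 18.026 min.
Tank 1: C₁ = C_in(1 − e^(−t/τ₁)). Tank 2 (τ₁ ≠ τ₂): C₂ = C_in[1 − (τ₁ e^(−t/τ₁) − τ₂ e^(−t/τ₂))/(τ₁ − τ₂)].
At t = 55.0: e^(−t/τ₁) = 0.10279, e^(−t/τ₂) = 0.047304.
C₂ = 3.48·[1 − (24.175·0.10279 − 18.026·0.047304)/(6.1489)] = 3.48·0.73456 = 2.5563 mg/L.

2.56 mg/L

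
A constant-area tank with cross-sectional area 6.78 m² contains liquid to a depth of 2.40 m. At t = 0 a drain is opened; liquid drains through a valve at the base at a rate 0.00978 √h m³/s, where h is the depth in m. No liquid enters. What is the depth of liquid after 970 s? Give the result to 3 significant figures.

0.722 m

With no inflow, A dh/dt = −0.00978 √h.
Separate and integrate: 2(√h − √h₀) = −(0.00978/A) t.
√h = √2.40 − 0.00978·970/(2·6.78) = 1.5492 − 0.69960 = 0.84959.
h = 0.84959² = 0.72181 m.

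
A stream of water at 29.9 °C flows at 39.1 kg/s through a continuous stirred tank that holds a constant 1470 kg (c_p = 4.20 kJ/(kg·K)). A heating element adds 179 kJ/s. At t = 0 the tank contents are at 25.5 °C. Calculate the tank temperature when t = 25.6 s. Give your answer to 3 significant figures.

28.2 °C

Unsteady energy balance on the tank contents: M c_p dT/dt = ṁ c_p (T_in − T) + 179.
Rearrange: dT/dt = (T_ss − T)/τ with τ = M/ṁ = 37.596 s and T_ss = T_in + Q̇/(ṁ c_p) = 30.990 °C.
Integrating: T(t) = T_ss + (T₀ − T_ss) e^(−t/τ).
T(25.6) = 30.990 + (-5.4900)·e^(−25.6/37.596) = 30.990 + (-5.4900)·0.50615 = 28.211 °C.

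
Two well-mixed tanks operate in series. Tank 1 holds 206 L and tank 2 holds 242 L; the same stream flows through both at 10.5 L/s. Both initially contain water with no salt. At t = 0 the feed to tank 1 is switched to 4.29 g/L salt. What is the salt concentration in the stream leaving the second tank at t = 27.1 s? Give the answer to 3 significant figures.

1.56 g/L

Species balance on tank i: dCᵢ/dt = (Cᵢ₋₁ − Cᵢ)/τᵢ with τᵢ = Vᵢ/Q.
τ₁ = 206/10.5 = 19.619 s; τ₂ = 242/10.5 = 23.048 s.
Tank 1: C₁ = C_in(1 − e^(−t/τ₁)). Tank 2 (τ₁ ≠ τ₂): C₂ = C_in[1 − (τ₁ e^(−t/τ₁) − τ₂ e^(−t/τ₂))/(τ₁ − τ₂)].
At t = 27.1: e^(−t/τ₁) = 0.25125, e^(−t/τ₂) = 0.30856.
C₂ = 4.29·[1 − (19.619·0.25125 − 23.048·0.30856)/(-3.4286)] = 4.29·0.36347 = 1.5593 g/L.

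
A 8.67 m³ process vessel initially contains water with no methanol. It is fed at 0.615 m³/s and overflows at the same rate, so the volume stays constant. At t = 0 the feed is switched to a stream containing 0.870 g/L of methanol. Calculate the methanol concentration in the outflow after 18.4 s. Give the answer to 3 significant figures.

0.634 g/L

Mass balance on the solute (V constant): V dC/dt = Q(C_in − C).
Time constant τ = V/Q = 8.67/0.615 = 14.098 s.
This is linear first-order; C(t) = C_in + (C₀ − C_in) e^(−t/τ).
C(18.4) = 0.870 + (0 − 0.870)·e^(−18.4/14.098) = 0.870 + (-0.87000)·0.27112 = 0.63412 g/L.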